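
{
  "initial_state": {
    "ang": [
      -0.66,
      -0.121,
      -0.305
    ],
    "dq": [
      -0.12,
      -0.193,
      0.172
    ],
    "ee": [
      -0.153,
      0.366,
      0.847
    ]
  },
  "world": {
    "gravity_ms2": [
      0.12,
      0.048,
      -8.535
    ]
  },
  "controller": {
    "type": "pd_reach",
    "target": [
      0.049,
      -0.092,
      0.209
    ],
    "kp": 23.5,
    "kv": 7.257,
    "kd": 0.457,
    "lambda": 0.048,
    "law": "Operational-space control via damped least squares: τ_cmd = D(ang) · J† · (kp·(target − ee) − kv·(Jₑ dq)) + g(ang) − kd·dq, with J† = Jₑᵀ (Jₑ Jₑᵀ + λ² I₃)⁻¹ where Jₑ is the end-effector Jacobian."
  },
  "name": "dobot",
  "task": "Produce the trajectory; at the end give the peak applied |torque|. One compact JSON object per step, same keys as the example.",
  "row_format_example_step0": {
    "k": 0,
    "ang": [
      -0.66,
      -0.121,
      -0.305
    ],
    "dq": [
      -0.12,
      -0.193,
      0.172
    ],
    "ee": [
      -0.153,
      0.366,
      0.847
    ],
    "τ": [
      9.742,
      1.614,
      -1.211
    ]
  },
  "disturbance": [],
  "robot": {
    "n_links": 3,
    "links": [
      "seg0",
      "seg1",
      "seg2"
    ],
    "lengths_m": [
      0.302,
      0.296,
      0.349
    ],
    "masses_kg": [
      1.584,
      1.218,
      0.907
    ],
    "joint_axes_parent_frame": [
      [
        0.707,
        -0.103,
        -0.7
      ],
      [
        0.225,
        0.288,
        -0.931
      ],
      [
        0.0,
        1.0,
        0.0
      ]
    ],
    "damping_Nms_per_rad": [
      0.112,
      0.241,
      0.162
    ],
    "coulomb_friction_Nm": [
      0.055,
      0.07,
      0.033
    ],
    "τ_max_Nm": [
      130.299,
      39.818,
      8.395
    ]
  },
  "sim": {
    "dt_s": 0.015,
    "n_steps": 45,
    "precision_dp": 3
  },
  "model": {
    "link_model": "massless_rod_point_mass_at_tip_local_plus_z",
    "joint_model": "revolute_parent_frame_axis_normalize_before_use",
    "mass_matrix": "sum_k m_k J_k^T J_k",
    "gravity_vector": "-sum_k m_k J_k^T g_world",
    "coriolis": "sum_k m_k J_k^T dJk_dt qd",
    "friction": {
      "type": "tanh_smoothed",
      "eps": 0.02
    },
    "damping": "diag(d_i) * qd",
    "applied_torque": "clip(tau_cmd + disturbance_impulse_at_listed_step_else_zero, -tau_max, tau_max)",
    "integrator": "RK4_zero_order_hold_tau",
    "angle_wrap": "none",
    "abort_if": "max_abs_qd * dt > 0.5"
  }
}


{"k":1,"ang":[-0.662,-0.109,-0.311],"dq":[-0.147,1.596,-0.951],"ee":[-0.153,0.367,0.846],"\u03c4":[9.505,0.828,-0.544]}
{"k":2,"ang":[-0.664,-0.084,-0.327],"dq":[-0.045,1.782,-1.081],"ee":[-0.153,0.366,0.846],"\u03c4":[9.569,0.8,-0.385]}
{"k":3,"ang":[-0.663,-0.057,-0.343],"dq":[0.069,1.835,-1.124],"ee":[-0.153,0.365,0.845],"\u03c4":[9.682,0.834,-0.274]}
{"k":4,"ang":[-0.661,-0.029,-0.36],"dq":[0.186,1.876,-1.155],"ee":[-0.153,0.362,0.845],"\u03c4":[9.813,0.875,-0.174]}
{"k":5,"ang":[-0.658,-0.001,-0.378],"dq":[0.308,1.918,-1.183],"ee":[-0.153,0.359,0.846],"\u03c4":[9.947,0.916,-0.079]}
{"k":6,"ang":[-0.652,0.028,-0.396],"dq":[0.433,1.966,-1.212],"ee":[-0.152,0.355,0.846],"\u03c4":[10.082,0.955,0.012]}
{"k":7,"ang":[-0.645,0.058,-0.414],"dq":[0.563,2.02,-1.242],"ee":[-0.151,0.351,0.847],"\u03c4":[10.213,0.992,0.1]}
{"k":8,"ang":[-0.635,0.089,-0.433],"dq":[0.697,2.08,-1.275],"ee":[-0.15,0.345,0.848],"\u03c4":[10.339,1.029,0.183]}
{"k":9,"ang":[-0.624,0.121,-0.452],"dq":[0.837,2.146,-1.311],"ee":[-0.149,0.339,0.849],"\u03c4":[10.457,1.064,0.263]}
{"k":10,"ang":[-0.61,0.153,-0.472],"dq":[0.982,2.219,-1.351],"ee":[-0.147,0.331,0.851],"\u03c4":[10.564,1.097,0.339]}
{"k":11,"ang":[-0.594,0.187,-0.493],"dq":[1.132,2.297,-1.396],"ee":[-0.146,0.323,0.852],"\u03c4":[10.656,1.13,0.409]}
{"k":12,"ang":[-0.576,0.222,-0.514],"dq":[1.288,2.382,-1.446],"ee":[-0.144,0.314,0.854],"\u03c4":[10.73,1.16,0.474]}
{"k":13,"ang":[-0.556,0.259,-0.536],"dq":[1.449,2.471,-1.504],"ee":[-0.142,0.304,0.856],"\u03c4":[10.781,1.188,0.531]}
{"k":14,"ang":[-0.533,0.296,-0.559],"dq":[1.617,2.565,-1.569],"ee":[-0.14,0.292,0.858],"\u03c4":[10.8,1.213,0.581]}
{"k":15,"ang":[-0.507,0.336,-0.583],"dq":[1.791,2.661,-1.642],"ee":[-0.138,0.28,0.86],"\u03c4":[10.78,1.233,0.62]}
{"k":16,"ang":[-0.479,0.376,-0.608],"dq":[1.972,2.758,-1.724],"ee":[-0.136,0.267,0.862],"\u03c4":[10.707,1.248,0.648]}
{"k":17,"ang":[-0.448,0.418,-0.635],"dq":[2.158,2.853,-1.815],"ee":[-0.134,0.253,0.864],"\u03c4":[10.565,1.255,0.664]}
{"k":18,"ang":[-0.414,0.462,-0.663],"dq":[2.351,2.942,-1.916],"ee":[-0.132,0.237,0.866],"\u03c4":[10.334,1.252,0.665]}
{"k":19,"ang":[-0.377,0.506,-0.693],"dq":[2.548,3.022,-2.026],"ee":[-0.13,0.221,0.867],"\u03c4":[9.992,1.237,0.65]}
{"k":20,"ang":[-0.338,0.552,-0.724],"dq":[2.749,3.087,-2.143],"ee":[-0.128,0.204,0.868],"\u03c4":[9.512,1.206,0.618]}
{"k":21,"ang":[-0.295,0.599,-0.757],"dq":[2.952,3.133,-2.267],"ee":[-0.126,0.185,0.868],"\u03c4":[8.872,1.156,0.568]}
{"k":22,"ang":[-0.249,0.646,-0.792],"dq":[3.152,3.154,-2.393],"ee":[-0.125,0.166,0.868],"\u03c4":[8.053,1.085,0.5]}
{"k":23,"ang":[-0.2,0.693,-0.829],"dq":[3.346,3.147,-2.519],"ee":[-0.124,0.146,0.867],"\u03c4":[7.049,0.99,0.416]}
{"k":24,"ang":[-0.149,0.74,-0.867],"dq":[3.53,3.11,-2.64],"ee":[-0.123,0.125,0.865],"\u03c4":[5.866,0.871,0.316]}
{"k":25,"ang":[-0.095,0.787,-0.908],"dq":[3.699,3.042,-2.751],"ee":[-0.122,0.104,0.862],"\u03c4":[4.53,0.73,0.205]}
{"k":26,"ang":[-0.038,0.831,-0.95],"dq":[3.846,2.947,-2.848],"ee":[-0.122,0.082,0.858],"\u03c4":[3.078,0.57,0.085]}
{"k":27,"ang":[0.02,0.875,-0.993],"dq":[3.968,2.828,-2.929],"ee":[-0.123,0.061,0.853],"\u03c4":[1.56,0.393,-0.037]}
{"k":28,"ang":[0.081,0.916,-1.037],"dq":[4.061,2.692,-2.991],"ee":[-0.123,0.039,0.846],"\u03c4":[0.028,0.206,-0.156]}
{"k":29,"ang":[0.142,0.955,-1.082],"dq":[4.124,2.546,-3.034],"ee":[-0.124,0.017,0.839],"\u03c4":[-1.47,0.013,-0.268]}
{"k":30,"ang":[0.204,0.992,-1.128],"dq":[4.155,2.394,-3.058],"ee":[-0.125,-0.004,0.831],"\u03c4":[-2.896,-0.183,-0.367]}
{"k":31,"ang":[0.266,1.027,-1.174],"dq":[4.156,2.243,-3.066],"ee":[-0.127,-0.025,0.821],"\u03c4":[-4.218,-0.376,-0.45]}
{"k":32,"ang":[0.329,1.06,-1.22],"dq":[4.129,2.096,-3.059],"ee":[-0.128,-0.045,0.811],"\u03c4":[-5.42,-0.563,-0.514]}
{"k":33,"ang":[0.39,1.09,-1.266],"dq":[4.076,1.956,-3.041],"ee":[-0.13,-0.065,0.8],"\u03c4":[-6.491,-0.742,-0.557]}
{"k":34,"ang":[0.451,1.118,-1.311],"dq":[4.001,1.823,-3.014],"ee":[-0.132,-0.084,0.788],"\u03c4":[-7.429,-0.911,-0.578]}
{"k":35,"ang":[0.51,1.145,-1.356],"dq":[3.906,1.699,-2.98],"ee":[-0.134,-0.101,0.776],"\u03c4":[-8.237,-1.067,-0.578]}
{"k":36,"ang":[0.568,1.169,-1.4],"dq":[3.796,1.584,-2.941],"ee":[-0.136,-0.118,0.763],"\u03c4":[-8.923,-1.209,-0.557]}
{"k":37,"ang":[0.624,1.192,-1.444],"dq":[3.672,1.476,-2.899],"ee":[-0.137,-0.133,0.749],"\u03c4":[-9.496,-1.337,-0.516]}
{"k":38,"ang":[0.678,1.214,-1.487],"dq":[3.538,1.376,-2.855],"ee":[-0.139,-0.148,0.736],"\u03c4":[-9.964,-1.451,-0.459]}
{"k":39,"ang":[0.73,1.233,-1.53],"dq":[3.397,1.283,-2.809],"ee":[-0.141,-0.161,0.722],"\u03c4":[-10.339,-1.549,-0.386]}
{"k":40,"ang":[0.78,1.252,-1.571],"dq":[3.25,1.196,-2.764],"ee":[-0.143,-0.173,0.707],"\u03c4":[-10.63,-1.633,-0.3]}
{"k":41,"ang":[0.827,1.269,-1.613],"dq":[3.099,1.116,-2.718],"ee":[-0.144,-0.184,0.693],"\u03c4":[-10.848,-1.703,-0.202]}
{"k":42,"ang":[0.873,1.286,-1.653],"dq":[2.946,1.041,-2.673],"ee":[-0.146,-0.194,0.679],"\u03c4":[-11.002,-1.76,-0.096]}
{"k":43,"ang":[0.916,1.301,-1.693],"dq":[2.791,0.971,-2.629],"ee":[-0.147,-0.203,0.664],"\u03c4":[-11.101,-1.805,0.018]}
{"k":44,"ang":[0.956,1.315,-1.732],"dq":[2.637,0.906,-2.585],"ee":[-0.147,-0.21,0.65],"\u03c4":[-11.152,-1.838,0.138]}
{"k":45,"ang":[0.995,1.328,-1.77],"dq":[2.483,0.846,-2.541],"ee":[-0.148,-0.217,0.636]}
{"summary": "max |\u03c4| (N\u00b7m): 11.152"}


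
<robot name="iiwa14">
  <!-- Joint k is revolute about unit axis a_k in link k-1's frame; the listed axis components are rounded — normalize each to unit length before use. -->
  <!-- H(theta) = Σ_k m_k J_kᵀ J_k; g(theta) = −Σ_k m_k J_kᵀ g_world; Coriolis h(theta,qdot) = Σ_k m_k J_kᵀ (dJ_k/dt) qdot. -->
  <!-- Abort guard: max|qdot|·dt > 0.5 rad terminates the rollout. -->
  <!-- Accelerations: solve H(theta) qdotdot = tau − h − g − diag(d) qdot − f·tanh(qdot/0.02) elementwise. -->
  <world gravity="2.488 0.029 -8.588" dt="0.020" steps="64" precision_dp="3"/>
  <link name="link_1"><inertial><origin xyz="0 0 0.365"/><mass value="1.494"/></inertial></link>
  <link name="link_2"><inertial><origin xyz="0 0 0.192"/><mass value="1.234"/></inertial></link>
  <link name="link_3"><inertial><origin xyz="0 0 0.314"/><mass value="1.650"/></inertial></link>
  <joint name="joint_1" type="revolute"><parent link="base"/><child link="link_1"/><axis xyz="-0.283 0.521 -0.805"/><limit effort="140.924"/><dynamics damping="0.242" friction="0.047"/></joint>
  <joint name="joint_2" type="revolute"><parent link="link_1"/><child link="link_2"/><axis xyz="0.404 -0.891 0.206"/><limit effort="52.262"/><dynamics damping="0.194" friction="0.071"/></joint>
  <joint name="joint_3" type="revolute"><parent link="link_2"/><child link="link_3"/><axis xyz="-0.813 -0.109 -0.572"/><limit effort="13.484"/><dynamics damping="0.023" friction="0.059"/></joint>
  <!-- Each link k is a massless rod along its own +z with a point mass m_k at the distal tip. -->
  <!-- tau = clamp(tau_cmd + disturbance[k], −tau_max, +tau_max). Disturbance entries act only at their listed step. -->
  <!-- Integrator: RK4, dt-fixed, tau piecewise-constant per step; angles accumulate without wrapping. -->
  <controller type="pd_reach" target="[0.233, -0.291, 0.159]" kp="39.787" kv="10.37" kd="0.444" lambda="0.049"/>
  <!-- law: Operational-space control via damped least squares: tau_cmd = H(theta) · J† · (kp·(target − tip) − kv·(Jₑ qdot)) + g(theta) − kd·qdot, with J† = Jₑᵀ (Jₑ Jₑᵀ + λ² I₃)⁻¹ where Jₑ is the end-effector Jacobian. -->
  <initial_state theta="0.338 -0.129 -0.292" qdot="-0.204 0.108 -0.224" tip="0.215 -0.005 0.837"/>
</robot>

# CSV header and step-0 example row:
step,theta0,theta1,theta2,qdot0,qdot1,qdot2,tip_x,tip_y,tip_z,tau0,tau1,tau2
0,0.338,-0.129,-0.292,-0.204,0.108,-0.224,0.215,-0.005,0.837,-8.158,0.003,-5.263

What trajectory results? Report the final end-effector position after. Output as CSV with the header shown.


step,theta0,theta1,theta2,qdot0,qdot1,qdot2,tip_x,tip_y,tip_z,tau0,tau1,tau2
1,0.321,-0.143,-0.307,-1.492,-1.513,-1.303,0.214,-0.009,0.837,-10.511,2.601,-3.688
2,0.280,-0.186,-0.342,-2.613,-2.754,-2.167,0.215,-0.018,0.834,-14.203,4.946,-2.503
3,0.214,-0.254,-0.393,-3.897,-3.949,-2.982,0.217,-0.030,0.828,-16.546,6.533,-1.509
4,0.123,-0.343,-0.461,-5.182,-4.931,-3.854,0.219,-0.043,0.818,-15.333,6.710,-0.598
5,0.011,-0.446,-0.546,-6.053,-5.336,-4.725,0.220,-0.057,0.805,-11.288,5.687,0.225
6,-0.113,-0.551,-0.648,-6.323,-5.086,-5.432,0.218,-0.072,0.787,-6.952,4.363,0.926
7,-0.238,-0.645,-0.761,-6.149,-4.419,-5.905,0.214,-0.086,0.767,-3.676,3.321,1.524
8,-0.356,-0.725,-0.882,-5.741,-3.573,-6.193,0.210,-0.100,0.744,-1.512,2.660,2.069
9,-0.466,-0.788,-1.008,-5.229,-2.665,-6.371,0.206,-0.114,0.720,-0.131,2.284,2.597
10,-0.564,-0.831,-1.136,-4.667,-1.723,-6.500,0.202,-0.128,0.694,0.777,2.079,3.122
11,-0.652,-0.856,-1.267,-4.065,-0.740,-6.617,0.199,-0.140,0.668,1.442,1.961,3.642
12,-0.727,-0.861,-1.400,-3.420,0.287,-6.733,0.197,-0.150,0.642,2.036,1.884,4.151
13,-0.788,-0.845,-1.536,-2.735,1.295,-6.810,0.195,-0.157,0.616,2.723,1.856,4.635
14,-0.835,-0.810,-1.672,-2.005,2.177,-6.771,0.193,-0.160,0.590,3.726,1.809,5.072
15,-0.868,-0.761,-1.804,-1.302,2.606,-6.411,0.191,-0.159,0.567,5.332,1.597,5.365
16,-0.888,-0.710,-1.925,-0.713,2.282,-5.561,0.190,-0.152,0.547,7.016,0.840,5.316
17,-0.898,-0.675,-2.023,-0.324,1.177,-4.271,0.188,-0.143,0.531,6.465,0.158,4.831
18,-0.904,-0.668,-2.094,-0.270,-0.433,-2.838,0.189,-0.134,0.517,4.146,0.621,4.173
19,-0.910,-0.690,-2.140,-0.324,-1.642,-1.832,0.191,-0.126,0.504,2.292,1.392,3.710
20,-0.917,-0.730,-2.171,-0.362,-2.359,-1.244,0.194,-0.119,0.492,1.202,1.988,3.452
21,-0.924,-0.781,-2.192,-0.360,-2.739,-0.926,0.197,-0.114,0.479,0.587,2.385,3.334
22,-0.931,-0.838,-2.209,-0.333,-2.939,-0.755,0.201,-0.110,0.466,0.224,2.669,3.294
23,-0.937,-0.898,-2.223,-0.292,-3.044,-0.661,0.204,-0.107,0.452,0.000,2.893,3.299
24,-0.943,-0.959,-2.236,-0.240,-3.091,-0.612,0.208,-0.106,0.438,-0.140,3.085,3.328
25,-0.947,-1.021,-2.248,-0.179,-3.099,-0.589,0.211,-0.105,0.424,-0.222,3.257,3.370
26,-0.950,-1.082,-2.260,-0.107,-3.077,-0.581,0.214,-0.105,0.410,-0.259,3.414,3.417
27,-0.951,-1.143,-2.271,-0.023,-3.028,-0.582,0.217,-0.106,0.396,-0.259,3.557,3.462
28,-0.950,-1.203,-2.283,0.063,-2.968,-0.582,0.220,-0.108,0.381,-0.216,3.691,3.499
29,-0.948,-1.262,-2.295,0.164,-2.882,-0.584,0.222,-0.111,0.367,-0.145,3.807,3.530
30,-0.944,-1.318,-2.306,0.285,-2.771,-0.587,0.223,-0.115,0.354,-0.055,3.904,3.550
31,-0.937,-1.372,-2.318,0.424,-2.639,-0.586,0.225,-0.120,0.340,0.043,3.983,3.557
32,-0.926,-1.423,-2.330,0.580,-2.490,-0.579,0.225,-0.125,0.327,0.139,4.045,3.548
33,-0.913,-1.472,-2.341,0.753,-2.326,-0.563,0.226,-0.131,0.315,0.220,4.088,3.525
34,-0.896,-1.516,-2.352,0.939,-2.151,-0.538,0.226,-0.137,0.303,0.273,4.115,3.486
35,-0.875,-1.558,-2.363,1.132,-1.969,-0.505,0.225,-0.144,0.292,0.282,4.125,3.431
36,-0.851,-1.595,-2.373,1.328,-1.782,-0.463,0.224,-0.151,0.282,0.238,4.119,3.364
37,-0.822,-1.629,-2.381,1.517,-1.594,-0.414,0.222,-0.158,0.273,0.134,4.098,3.284
38,-0.790,-1.659,-2.389,1.692,-1.410,-0.359,0.220,-0.166,0.264,-0.029,4.061,3.195
39,-0.755,-1.685,-2.396,1.843,-1.234,-0.302,0.218,-0.173,0.257,-0.245,4.011,3.098
40,-0.717,-1.708,-2.401,1.965,-1.068,-0.243,0.216,-0.180,0.250,-0.499,3.947,2.996
41,-0.677,-1.728,-2.406,2.052,-0.915,-0.185,0.213,-0.187,0.244,-0.775,3.871,2.892
42,-0.635,-1.745,-2.409,2.101,-0.775,-0.130,0.210,-0.194,0.239,-1.055,3.784,2.787
43,-0.593,-1.759,-2.411,2.114,-0.650,-0.079,0.206,-0.200,0.235,-1.323,3.689,2.683
44,-0.551,-1.771,-2.412,2.093,-0.540,-0.033,0.203,-0.206,0.231,-1.568,3.586,2.582
45,-0.510,-1.781,-2.412,2.042,-0.439,0.001,0.200,-0.212,0.228,-1.779,3.478,2.492
46,-0.470,-1.789,-2.412,1.967,-0.345,0.018,0.197,-0.217,0.225,-1.950,3.365,2.422
47,-0.431,-1.795,-2.412,1.875,-0.262,0.030,0.194,-0.221,0.223,-2.085,3.252,2.357
48,-0.395,-1.800,-2.411,1.771,-0.191,0.041,0.191,-0.225,0.222,-2.187,3.141,2.292
49,-0.361,-1.803,-2.410,1.660,-0.129,0.052,0.189,-0.229,0.221,-2.257,3.032,2.229
50,-0.329,-1.805,-2.409,1.547,-0.074,0.061,0.186,-0.232,0.220,-2.300,2.926,2.166
51,-0.299,-1.806,-2.408,1.435,-0.025,0.070,0.184,-0.235,0.219,-2.320,2.825,2.106
52,-0.271,-1.806,-2.406,1.325,0.007,0.082,0.182,-0.237,0.218,-2.330,2.742,2.047
53,-0.246,-1.806,-2.404,1.218,0.023,0.098,0.181,-0.240,0.218,-2.337,2.680,1.990
54,-0.222,-1.805,-2.402,1.117,0.039,0.110,0.179,-0.242,0.218,-2.334,2.620,1.937
55,-0.201,-1.804,-2.400,1.027,0.057,0.118,0.178,-0.243,0.218,-2.319,2.560,1.890
56,-0.181,-1.803,-2.397,0.946,0.079,0.122,0.177,-0.245,0.218,-2.295,2.499,1.848
57,-0.163,-1.801,-2.395,0.876,0.102,0.123,0.176,-0.246,0.218,-2.264,2.441,1.810
58,-0.146,-1.799,-2.393,0.817,0.126,0.121,0.176,-0.248,0.218,-2.228,2.386,1.777
59,-0.130,-1.796,-2.390,0.769,0.152,0.119,0.175,-0.249,0.218,-2.190,2.335,1.747
60,-0.115,-1.793,-2.388,0.731,0.178,0.115,0.175,-0.250,0.218,-2.151,2.288,1.720
61,-0.101,-1.789,-2.386,0.703,0.204,0.110,0.175,-0.250,0.219,-2.113,2.246,1.697
62,-0.087,-1.785,-2.383,0.686,0.231,0.104,0.175,-0.251,0.219,-2.076,2.208,1.678
63,-0.074,-1.780,-2.381,0.678,0.258,0.097,0.175,-0.252,0.219,-2.042,2.175,1.661
64,-0.060,-1.775,-2.380,0.679,0.287,0.090,0.175,-0.253,0.220,,,
# final tip position (m): 0.175 -0.253 0.220


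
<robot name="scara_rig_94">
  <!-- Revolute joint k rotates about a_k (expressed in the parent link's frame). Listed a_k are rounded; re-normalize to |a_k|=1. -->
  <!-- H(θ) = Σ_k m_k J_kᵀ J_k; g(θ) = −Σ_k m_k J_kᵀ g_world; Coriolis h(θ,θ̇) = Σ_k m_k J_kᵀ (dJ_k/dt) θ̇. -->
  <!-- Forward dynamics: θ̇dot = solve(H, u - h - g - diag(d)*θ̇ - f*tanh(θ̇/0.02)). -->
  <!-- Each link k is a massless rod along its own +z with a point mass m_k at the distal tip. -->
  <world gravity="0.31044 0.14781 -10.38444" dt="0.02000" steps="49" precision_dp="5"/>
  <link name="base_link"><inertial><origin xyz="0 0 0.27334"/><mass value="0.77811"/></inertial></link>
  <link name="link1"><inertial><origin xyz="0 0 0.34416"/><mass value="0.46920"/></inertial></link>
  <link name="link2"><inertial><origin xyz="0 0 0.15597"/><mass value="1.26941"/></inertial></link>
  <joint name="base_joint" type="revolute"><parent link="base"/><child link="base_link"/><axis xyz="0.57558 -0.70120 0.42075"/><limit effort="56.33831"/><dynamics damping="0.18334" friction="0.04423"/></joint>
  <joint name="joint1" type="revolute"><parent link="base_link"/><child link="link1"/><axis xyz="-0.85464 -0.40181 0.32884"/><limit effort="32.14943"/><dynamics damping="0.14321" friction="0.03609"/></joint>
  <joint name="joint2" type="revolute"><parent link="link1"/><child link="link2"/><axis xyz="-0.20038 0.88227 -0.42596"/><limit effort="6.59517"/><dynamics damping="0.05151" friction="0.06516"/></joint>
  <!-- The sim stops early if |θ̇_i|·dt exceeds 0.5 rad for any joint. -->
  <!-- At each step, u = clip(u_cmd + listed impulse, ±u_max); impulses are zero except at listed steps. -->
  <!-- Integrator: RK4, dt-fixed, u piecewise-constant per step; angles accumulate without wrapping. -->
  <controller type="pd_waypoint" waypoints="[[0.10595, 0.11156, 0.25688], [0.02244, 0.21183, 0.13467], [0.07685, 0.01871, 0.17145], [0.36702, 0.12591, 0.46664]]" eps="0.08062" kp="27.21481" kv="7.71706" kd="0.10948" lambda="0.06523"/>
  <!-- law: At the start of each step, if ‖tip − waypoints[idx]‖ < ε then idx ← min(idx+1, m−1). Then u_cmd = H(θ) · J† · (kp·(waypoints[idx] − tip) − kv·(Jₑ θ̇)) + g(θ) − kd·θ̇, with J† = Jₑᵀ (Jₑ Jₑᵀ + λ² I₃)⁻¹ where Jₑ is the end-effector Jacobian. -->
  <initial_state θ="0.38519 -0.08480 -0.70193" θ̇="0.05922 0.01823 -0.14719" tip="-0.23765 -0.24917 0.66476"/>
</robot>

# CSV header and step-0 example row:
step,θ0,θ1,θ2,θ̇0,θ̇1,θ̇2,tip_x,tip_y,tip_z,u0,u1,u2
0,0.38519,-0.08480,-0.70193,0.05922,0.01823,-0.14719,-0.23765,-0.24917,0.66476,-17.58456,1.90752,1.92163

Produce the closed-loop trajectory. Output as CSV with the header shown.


step,θ0,θ1,θ2,θ̇0,θ̇1,θ̇2,tip_x,tip_y,tip_z,u0,u1,u2
1,0.38002,-0.08649,-0.72606,-0.56673,-0.18015,-2.20792,-0.23694,-0.24830,0.66343,-15.83294,1.79924,1.99028
2,0.36411,-0.09133,-0.78271,-1.01710,-0.29823,-3.41609,-0.23354,-0.24472,0.66127,-14.02629,1.72740,1.92168
3,0.34046,-0.09789,-0.85835,-1.34527,-0.35399,-4.12164,-0.22771,-0.23879,0.65873,-12.23259,1.67167,1.79672
4,0.31114,-0.10506,-0.94505,-1.58504,-0.36105,-4.53423,-0.21975,-0.23083,0.65595,-10.50889,1.61918,1.66131
5,0.27773,-0.11197,-1.03817,-1.75709,-0.32795,-4.77158,-0.20998,-0.22116,0.65290,-8.89146,1.56369,1.53933
6,0.24142,-0.11786,-1.13489,-1.87453,-0.26000,-4.89973,-0.19870,-0.21006,0.64952,-7.39778,1.50309,1.44136
7,0.20323,-0.12208,-1.23342,-1.94629,-0.16091,-4.95699,-0.18621,-0.19784,0.64572,-6.03172,1.43747,1.37030
8,0.16400,-0.12404,-1.33260,-1.97893,-0.03386,-4.96647,-0.17279,-0.18476,0.64147,-4.78857,1.36805,1.32467
9,0.12445,-0.12328,-1.43159,-1.97881,0.10976,-4.93764,-0.15865,-0.17108,0.63676,-3.65861,1.30570,1.30039
10,0.08519,-0.11946,-1.52973,-1.94946,0.27246,-4.88342,-0.14399,-0.15707,0.63160,-2.63051,1.24281,1.29318
11,0.04677,-0.11223,-1.62661,-1.89436,0.45143,-4.81051,-0.12900,-0.14292,0.62604,-1.69229,1.17800,1.29800
12,0.00968,-0.10130,-1.72188,-1.81700,0.64112,-4.72218,-0.11385,-0.12880,0.62015,-0.83248,1.11160,1.30994
13,-0.02567,-0.08652,-1.81526,-1.72077,0.83537,-4.62048,-0.09870,-0.11486,0.61401,-0.04094,1.04314,1.32459
14,-0.05894,-0.06787,-1.90651,-1.60898,1.02774,-4.50702,-0.08368,-0.10122,0.60774,0.69047,0.97136,1.33824
15,-0.08986,-0.04544,-1.99541,-1.48489,1.21202,-4.38354,-0.06891,-0.08796,0.60142,1.36745,0.89439,1.34794
16,-0.11819,-0.01946,-2.08177,-1.35158,1.38274,-4.25223,-0.05452,-0.07515,0.59516,1.99291,0.81006,1.35146
17,-0.14380,0.00977,-2.16548,-1.21193,1.53547,-4.11588,-0.04063,-0.06280,0.58905,2.56696,0.71620,1.34730
18,-0.16657,0.04184,-2.24645,-1.06853,1.66690,-3.97749,-0.02734,-0.05092,0.58316,3.08719,0.61108,1.33455
19,-0.18646,0.07630,-2.32467,-0.92378,1.77475,-3.83990,-0.01475,-0.03951,0.57755,3.54911,0.49360,1.31277
20,-0.20347,0.11267,-2.40018,-0.77990,1.85751,-3.70519,-0.00295,-0.02856,0.57225,3.94674,0.36342,1.28186
21,-0.21762,0.15043,-2.47305,-0.63908,1.91421,-3.57416,0.00798,-0.01803,0.56730,4.27306,0.22090,1.24192
22,-0.22901,0.18905,-2.54334,-0.50363,1.94419,-3.44594,0.01800,-0.00793,0.56271,4.52028,0.06699,1.19311
23,-0.23778,0.22799,-2.61107,-0.37611,1.94710,-3.31770,0.02707,0.00178,0.55850,4.68006,-0.09679,1.13562
24,-0.24410,0.26671,-2.67620,-0.25947,1.92292,-3.18457,0.03517,0.01108,0.55467,4.74406,-0.26831,1.06960
25,-0.24823,0.30467,-2.73856,-0.15709,1.87218,-3.03979,0.04229,0.02000,0.55124,4.70527,-0.44455,0.99529
26,-0.25050,0.34135,-2.79783,-0.07270,1.79630,-2.87533,0.04848,0.02853,0.54819,4.56087,-0.62129,0.91321
27,-0.25130,0.37628,-2.85353,-0.01045,1.69763,-2.68180,0.05376,0.03667,0.54552,4.31675,-0.79309,0.82441
28,-0.25114,0.40902,-2.90489,0.02279,1.57797,-2.44123,0.05823,0.04441,0.54321,3.99495,-0.95389,0.73014
29,-0.25060,0.43923,-2.95103,0.02846,1.44597,-2.16270,0.06196,0.05177,0.54123,3.62849,-1.09615,0.63560
30,-0.25020,0.46675,-2.99133,0.01020,1.31006,-1.86011,0.06508,0.05873,0.53951,3.26020,-1.21499,0.54643
31,-0.25035,0.49159,-3.02551,-0.02514,1.17819,-1.55506,0.06773,0.06532,0.53799,2.93087,-1.30900,0.46820
32,-0.25133,0.51387,-3.05364,-0.07423,1.05409,-1.25416,0.07004,0.07155,0.53661,2.67109,-1.38092,0.40335
33,-0.25341,0.53377,-3.07584,-0.13355,0.94004,-0.96340,0.07213,0.07744,0.53529,2.49978,-1.43480,0.35327
34,-0.25671,0.55152,-3.09245,-0.19689,0.83823,-0.69719,0.07411,0.08303,0.53401,2.42198,-1.47474,0.31909
35,-0.26126,0.56737,-3.10407,-0.25875,0.74945,-0.46633,0.07608,0.08837,0.53272,2.43093,-1.50476,0.30047
36,-0.26700,0.58158,-3.11149,-0.31500,0.67349,-0.27659,0.07811,0.09349,0.53140,2.51256,-1.52820,0.29585
37,-0.27378,0.59439,-3.11552,-0.36294,0.60956,-0.12918,0.08024,0.09843,0.53003,2.64972,-1.54759,0.30290
38,-0.28142,0.60604,-3.11701,-0.40049,0.55690,-0.02595,0.08249,0.10321,0.52861,2.82684,-1.56459,0.31979
39,-0.28962,0.61677,-3.11733,-0.41332,0.51985,-0.04556,0.08491,0.10786,0.52713,3.05643,-1.57786,0.35905
40,-0.29807,0.62681,-3.11775,-0.42483,0.48824,-0.03841,0.08750,0.11240,0.52559,3.25539,-1.59514,0.38996
41,-0.30668,0.63628,-3.11814,-0.42995,0.46300,-0.04300,0.09022,0.11683,0.52399,3.44434,-1.61397,0.42052
42,-0.31537,0.64530,-3.11856,-0.43246,0.44194,-0.03987,0.09302,0.12115,0.52235,3.61533,-1.63477,0.44715
43,-0.32407,0.65393,-3.11896,-0.43096,0.42490,-0.04183,0.09586,0.12536,0.52066,3.77562,-1.65652,0.47258
44,-0.33272,0.66225,-3.11938,-0.42733,0.41072,-0.04050,0.09871,0.12947,0.51895,3.92227,-1.67930,0.49538
45,-0.34127,0.67032,-3.11979,-0.42115,0.39911,-0.04137,0.10154,0.13347,0.51720,4.05885,-1.70257,0.51680
46,-0.34967,0.67817,-3.12020,-0.41339,0.38941,-0.04083,0.10433,0.13736,0.51544,4.18449,-1.72627,0.53628
47,-0.35791,0.68585,-3.12061,-0.40402,0.38136,-0.04127,0.10707,0.14114,0.51366,4.30112,-1.75012,0.55445
48,-0.36595,0.69338,-3.12103,-0.39359,0.37456,-0.04110,0.10974,0.14482,0.51188,4.40871,-1.77403,0.57112
49,-0.37377,0.70078,-3.12145,-0.38218,0.36880,-0.04138,0.11233,0.14839,0.51010,,,


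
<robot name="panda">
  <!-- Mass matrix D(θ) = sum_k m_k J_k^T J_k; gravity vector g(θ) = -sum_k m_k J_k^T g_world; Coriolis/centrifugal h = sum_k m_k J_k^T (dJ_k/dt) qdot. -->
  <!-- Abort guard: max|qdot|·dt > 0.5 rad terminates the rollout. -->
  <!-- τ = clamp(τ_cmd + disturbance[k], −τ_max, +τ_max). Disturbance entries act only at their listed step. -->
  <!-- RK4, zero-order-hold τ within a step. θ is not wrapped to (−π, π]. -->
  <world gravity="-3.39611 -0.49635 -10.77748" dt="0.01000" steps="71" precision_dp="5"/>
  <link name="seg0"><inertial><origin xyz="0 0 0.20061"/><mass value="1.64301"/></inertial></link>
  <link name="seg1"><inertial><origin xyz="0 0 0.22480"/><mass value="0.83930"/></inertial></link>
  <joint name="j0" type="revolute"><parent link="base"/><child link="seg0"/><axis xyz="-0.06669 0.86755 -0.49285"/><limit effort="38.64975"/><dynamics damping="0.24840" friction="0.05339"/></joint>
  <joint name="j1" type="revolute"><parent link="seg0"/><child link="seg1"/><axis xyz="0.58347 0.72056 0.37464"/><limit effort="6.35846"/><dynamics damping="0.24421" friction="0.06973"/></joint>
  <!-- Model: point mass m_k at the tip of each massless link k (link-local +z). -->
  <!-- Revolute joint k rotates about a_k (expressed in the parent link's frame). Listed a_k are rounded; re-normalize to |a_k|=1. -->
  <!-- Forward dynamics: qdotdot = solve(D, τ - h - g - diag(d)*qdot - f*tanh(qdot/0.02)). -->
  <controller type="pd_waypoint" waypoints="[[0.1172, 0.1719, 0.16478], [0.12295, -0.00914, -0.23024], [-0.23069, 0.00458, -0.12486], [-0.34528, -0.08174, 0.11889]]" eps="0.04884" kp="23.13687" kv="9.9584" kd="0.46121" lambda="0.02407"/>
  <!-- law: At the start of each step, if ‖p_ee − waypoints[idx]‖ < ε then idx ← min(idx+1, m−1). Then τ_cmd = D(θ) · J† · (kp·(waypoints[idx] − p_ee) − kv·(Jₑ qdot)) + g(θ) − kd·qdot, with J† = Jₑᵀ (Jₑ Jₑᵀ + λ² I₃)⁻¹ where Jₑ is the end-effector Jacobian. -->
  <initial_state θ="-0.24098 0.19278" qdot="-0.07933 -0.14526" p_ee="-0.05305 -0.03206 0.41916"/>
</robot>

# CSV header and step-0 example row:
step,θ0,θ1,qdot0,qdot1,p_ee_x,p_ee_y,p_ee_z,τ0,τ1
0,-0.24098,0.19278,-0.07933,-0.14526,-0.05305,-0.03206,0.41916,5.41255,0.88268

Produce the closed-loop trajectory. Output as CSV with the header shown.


step,θ0,θ1,qdot0,qdot1,p_ee_x,p_ee_y,p_ee_z,τ0,τ1
1,-0.24084,0.19078,0.10320,-0.24937,-0.05337,-0.03186,0.41917,5.10344,0.87930
2,-0.23912,0.18808,0.24070,-0.28908,-0.05327,-0.03150,0.41926,4.84316,0.84220
3,-0.23616,0.18513,0.35080,-0.30044,-0.05278,-0.03106,0.41940,4.61561,0.79265
4,-0.23220,0.18213,0.44110,-0.29828,-0.05196,-0.03055,0.41959,4.41406,0.73945
5,-0.22741,0.17919,0.51639,-0.29038,-0.05083,-0.03001,0.41982,4.23378,0.68694
6,-0.22193,0.17633,0.57979,-0.28073,-0.04943,-0.02944,0.42007,4.07129,0.63713
7,-0.21587,0.17357,0.63349,-0.27129,-0.04782,-0.02885,0.42034,3.92390,0.59080
8,-0.20930,0.17090,0.67909,-0.26294,-0.04600,-0.02825,0.42063,3.78942,0.54812
9,-0.20232,0.16831,0.71782,-0.25604,-0.04402,-0.02764,0.42092,3.66609,0.50893
10,-0.19498,0.16578,0.75068,-0.25063,-0.04190,-0.02702,0.42122,3.55240,0.47298
11,-0.18734,0.16329,0.77847,-0.24665,-0.03966,-0.02639,0.42151,3.44708,0.43995
12,-0.17944,0.16084,0.80187,-0.24397,-0.03731,-0.02577,0.42180,3.34904,0.40952
13,-0.17132,0.15841,0.82145,-0.24242,-0.03488,-0.02514,0.42208,3.25733,0.38140
14,-0.16303,0.15599,0.83772,-0.24188,-0.03238,-0.02451,0.42235,3.17115,0.35532
15,-0.15459,0.15357,0.85111,-0.24221,-0.02982,-0.02389,0.42261,3.08979,0.33106
16,-0.14602,0.15114,0.86198,-0.24328,-0.02721,-0.02327,0.42286,3.01265,0.30840
17,-0.13736,0.14870,0.87065,-0.24499,-0.02457,-0.02265,0.42309,2.93921,0.28716
18,-0.12863,0.14624,0.87741,-0.24724,-0.02189,-0.02203,0.42330,2.86900,0.26719
19,-0.11983,0.14376,0.88250,-0.24995,-0.01919,-0.02142,0.42349,2.80164,0.24836
20,-0.11099,0.14124,0.88613,-0.25307,-0.01648,-0.02081,0.42367,2.73678,0.23054
21,-0.10212,0.13870,0.88849,-0.25651,-0.01375,-0.02021,0.42383,2.67414,0.21363
22,-0.09323,0.13612,0.88973,-0.26024,-0.01102,-0.01961,0.42397,2.61345,0.19755
23,-0.08433,0.13349,0.89000,-0.26420,-0.00829,-0.01902,0.42409,2.55449,0.18223
24,-0.07544,0.13083,0.88942,-0.26837,-0.00556,-0.01843,0.42419,2.49708,0.16759
25,-0.06655,0.12813,0.88810,-0.27270,-0.00283,-0.01785,0.42428,2.44105,0.15358
26,-0.05769,0.12538,0.88613,-0.27716,-0.00012,-0.01727,0.42434,2.38626,0.14015
27,-0.04884,0.12259,0.88359,-0.28174,0.00259,-0.01669,0.42439,2.33259,0.12727
28,-0.04002,0.11975,0.88055,-0.28640,0.00528,-0.01612,0.42442,2.27992,0.11488
29,-0.03124,0.11686,0.87708,-0.29114,0.00796,-0.01555,0.42443,2.22818,0.10297
30,-0.02249,0.11393,0.87323,-0.29593,0.01062,-0.01499,0.42442,2.17728,0.09150
31,-0.01378,0.11095,0.86904,-0.30075,0.01326,-0.01443,0.42440,2.12716,0.08045
32,-0.00511,0.10792,0.86456,-0.30561,0.01588,-0.01388,0.42436,2.07775,0.06980
33,0.00351,0.10484,0.85983,-0.31048,0.01849,-0.01332,0.42430,2.02901,0.05953
34,0.01208,0.10171,0.85487,-0.31536,0.02107,-0.01277,0.42422,1.98089,0.04962
35,0.02060,0.09853,0.84972,-0.32023,0.02363,-0.01223,0.42413,1.93337,0.04007
36,0.02906,0.09531,0.84439,-0.32510,0.02617,-0.01168,0.42403,1.88640,0.03085
37,0.03748,0.09204,0.83892,-0.32995,0.02868,-0.01114,0.42391,1.83996,0.02196
38,0.04584,0.08871,0.83332,-0.33478,0.03117,-0.01060,0.42377,1.79402,0.01338
39,0.05414,0.08534,0.82761,-0.33959,0.03363,-0.01006,0.42363,1.74858,0.00512
40,0.06238,0.08193,0.82180,-0.34437,0.03607,-0.00953,0.42346,1.70360,-0.00284
41,0.07057,0.07846,0.81590,-0.34912,0.03849,-0.00899,0.42329,1.65909,-0.01051
42,0.07869,0.07495,0.80993,-0.35383,0.04088,-0.00846,0.42310,1.61501,-0.01789
43,0.08676,0.07139,0.80390,-0.35850,0.04324,-0.00792,0.42290,1.57137,-0.02498
44,0.09477,0.06778,0.79782,-0.36313,0.04558,-0.00739,0.42269,1.52816,-0.03179
45,0.10271,0.06413,0.79169,-0.36772,0.04789,-0.00685,0.42246,1.48536,-0.03833
46,0.11059,0.06043,0.78552,-0.37227,0.05018,-0.00632,0.42223,1.44298,-0.04460
47,0.11841,0.05669,0.77933,-0.37677,0.05244,-0.00579,0.42198,1.40100,-0.05061
48,0.12617,0.05290,0.77310,-0.38122,0.05467,-0.00525,0.42172,1.35943,-0.05635
49,0.13387,0.04907,0.76686,-0.38562,0.05688,-0.00472,0.42145,1.31825,-0.06182
50,0.14151,0.04520,0.76061,-0.38998,0.05906,-0.00418,0.42118,1.27747,-0.06705
51,0.14908,0.04128,0.75434,-0.39428,0.06121,-0.00365,0.42089,1.23708,-0.07202
52,0.15659,0.03732,0.74807,-0.39854,0.06334,-0.00311,0.42059,1.19708,-0.07673
53,0.16403,0.03331,0.74180,-0.40274,0.06544,-0.00257,0.42029,1.15747,-0.08120
54,0.17142,0.02927,0.73552,-0.40689,0.06752,-0.00203,0.41997,1.11824,-0.08543
55,0.17874,0.02518,0.72925,-0.41099,0.06957,-0.00149,0.41965,1.07940,-0.08941
56,0.18600,0.02105,0.72299,-0.41503,0.07160,-0.00094,0.41932,1.04094,-0.09315
57,0.19319,0.01688,0.71673,-0.41902,0.07360,-0.00040,0.41898,1.00285,-0.09665
58,0.20033,0.01268,0.71049,-0.42296,0.07557,0.00015,0.41864,0.96515,-0.09992
59,0.20740,0.00843,0.70425,-0.42685,0.07752,0.00071,0.41828,0.92783,-0.10295
60,0.21441,0.00415,0.69804,-0.43068,0.07945,0.00126,0.41792,0.89088,-0.10575
61,0.22135,-0.00018,0.69184,-0.43446,0.08134,0.00182,0.41756,0.85431,-0.10832
62,0.22824,-0.00454,0.68566,-0.43818,0.08322,0.00238,0.41718,0.81812,-0.11067
63,0.23506,-0.00893,0.67950,-0.44185,0.08507,0.00294,0.41680,0.78230,-0.11279
64,0.24182,-0.01337,0.67336,-0.44547,0.08689,0.00351,0.41642,0.74685,-0.11469
65,0.24852,-0.01784,0.66724,-0.44904,0.08869,0.00408,0.41603,0.71177,-0.11637
66,0.25516,-0.02234,0.66115,-0.45255,0.09047,0.00465,0.41563,0.67706,-0.11784
67,0.26174,-0.02688,0.65508,-0.45600,0.09222,0.00523,0.41523,0.64271,-0.11909
68,0.26826,-0.03146,0.64904,-0.45941,0.09394,0.00581,0.41482,0.60874,-0.12013
69,0.27472,-0.03606,0.64303,-0.46276,0.09565,0.00639,0.41441,0.57513,-0.12095
70,0.28111,-0.04071,0.63705,-0.46606,0.09733,0.00698,0.41399,0.54188,-0.12157
71,0.28745,-0.04538,0.63109,-0.46930,0.09898,0.00757,0.41357,,


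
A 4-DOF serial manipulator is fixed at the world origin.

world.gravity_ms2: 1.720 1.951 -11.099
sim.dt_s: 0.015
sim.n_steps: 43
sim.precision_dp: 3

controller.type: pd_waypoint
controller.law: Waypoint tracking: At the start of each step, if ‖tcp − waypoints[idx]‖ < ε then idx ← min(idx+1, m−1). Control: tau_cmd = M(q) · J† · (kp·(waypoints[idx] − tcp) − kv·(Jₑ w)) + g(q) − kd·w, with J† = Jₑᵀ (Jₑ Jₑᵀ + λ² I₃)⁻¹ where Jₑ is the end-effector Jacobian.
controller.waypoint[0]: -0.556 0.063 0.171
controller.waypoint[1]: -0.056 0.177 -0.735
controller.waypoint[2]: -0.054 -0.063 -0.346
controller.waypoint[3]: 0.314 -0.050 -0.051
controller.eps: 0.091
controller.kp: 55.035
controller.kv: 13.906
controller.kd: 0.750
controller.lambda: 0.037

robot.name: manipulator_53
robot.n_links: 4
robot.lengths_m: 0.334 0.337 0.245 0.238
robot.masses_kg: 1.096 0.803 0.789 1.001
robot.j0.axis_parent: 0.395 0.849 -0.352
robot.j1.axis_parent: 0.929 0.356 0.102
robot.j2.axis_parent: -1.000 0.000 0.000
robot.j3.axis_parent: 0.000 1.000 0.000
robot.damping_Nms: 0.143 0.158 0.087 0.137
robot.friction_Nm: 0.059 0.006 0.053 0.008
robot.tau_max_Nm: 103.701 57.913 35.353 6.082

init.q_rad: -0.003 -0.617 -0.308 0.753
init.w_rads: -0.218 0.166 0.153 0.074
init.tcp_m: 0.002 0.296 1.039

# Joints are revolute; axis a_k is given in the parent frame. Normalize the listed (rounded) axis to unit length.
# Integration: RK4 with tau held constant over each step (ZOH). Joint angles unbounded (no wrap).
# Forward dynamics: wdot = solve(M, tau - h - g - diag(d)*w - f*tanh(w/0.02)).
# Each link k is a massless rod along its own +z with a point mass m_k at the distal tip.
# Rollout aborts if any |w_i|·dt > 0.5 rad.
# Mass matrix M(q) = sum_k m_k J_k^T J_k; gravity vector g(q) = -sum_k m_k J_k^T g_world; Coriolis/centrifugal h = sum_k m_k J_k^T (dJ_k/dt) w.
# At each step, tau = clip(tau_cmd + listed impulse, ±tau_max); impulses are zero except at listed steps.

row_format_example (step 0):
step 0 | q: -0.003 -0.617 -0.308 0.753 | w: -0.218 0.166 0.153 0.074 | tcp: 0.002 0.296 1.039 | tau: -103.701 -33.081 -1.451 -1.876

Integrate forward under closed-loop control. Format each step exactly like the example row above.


step 1 | q: -0.012 -0.627 -0.332 0.783 | w: -0.985 -1.439 -3.294 3.794 | tcp: -0.004 0.295 1.034 | tau: -91.314 -22.596 0.645 -4.250
step 2 | q: -0.034 -0.648 -0.385 0.855 | w: -1.911 -1.338 -3.823 5.807 | tcp: -0.016 0.293 1.022 | tau: -63.416 -11.890 -0.555 -4.635
step 3 | q: -0.067 -0.666 -0.444 0.946 | w: -2.528 -1.091 -3.940 6.258 | tcp: -0.035 0.292 1.006 | tau: -40.107 -3.240 -1.736 -3.811
step 4 | q: -0.108 -0.680 -0.502 1.039 | w: -2.950 -0.779 -3.859 6.097 | tcp: -0.060 0.292 0.986 | tau: -22.074 3.152 -2.679 -2.843
step 5 | q: -0.155 -0.689 -0.559 1.128 | w: -3.243 -0.448 -3.693 5.723 | tcp: -0.089 0.292 0.965 | tau: -8.515 7.703 -3.362 -2.062
step 6 | q: -0.205 -0.693 -0.612 1.210 | w: -3.442 -0.124 -3.493 5.298 | tcp: -0.121 0.292 0.942 | tau: 1.589 10.877 -3.821 -1.526
step 7 | q: -0.257 -0.693 -0.663 1.287 | w: -3.571 0.182 -3.289 4.881 | tcp: -0.154 0.292 0.919 | tau: 9.114 13.048 -4.096 -1.206
step 8 | q: -0.311 -0.688 -0.711 1.357 | w: -3.647 0.463 -3.093 4.494 | tcp: -0.187 0.291 0.895 | tau: 14.724 14.495 -4.226 -1.053
step 9 | q: -0.366 -0.679 -0.756 1.421 | w: -3.681 0.717 -2.912 4.143 | tcp: -0.220 0.290 0.871 | tau: 18.913 15.417 -4.245 -1.021
step 10 | q: -0.422 -0.667 -0.798 1.481 | w: -3.682 0.942 -2.749 3.827 | tcp: -0.252 0.288 0.846 | tau: 22.039 15.960 -4.176 -1.073
step 11 | q: -0.477 -0.651 -0.839 1.536 | w: -3.658 1.140 -2.606 3.542 | tcp: -0.283 0.285 0.822 | tau: 24.363 16.230 -4.042 -1.181
step 12 | q: -0.531 -0.633 -0.877 1.587 | w: -3.614 1.310 -2.482 3.284 | tcp: -0.313 0.282 0.797 | tau: 26.075 16.301 -3.861 -1.323
step 13 | q: -0.585 -0.612 -0.913 1.635 | w: -3.555 1.456 -2.376 3.052 | tcp: -0.341 0.278 0.772 | tau: 27.316 16.228 -3.645 -1.485
step 14 | q: -0.638 -0.589 -0.948 1.679 | w: -3.483 1.579 -2.284 2.842 | tcp: -0.367 0.273 0.748 | tau: 28.188 16.053 -3.406 -1.655
step 15 | q: -0.689 -0.565 -0.982 1.720 | w: -3.402 1.681 -2.204 2.651 | tcp: -0.391 0.267 0.724 | tau: 28.770 15.806 -3.152 -1.827
step 16 | q: -0.740 -0.539 -1.014 1.758 | w: -3.314 1.763 -2.136 2.478 | tcp: -0.414 0.261 0.700 | tau: 29.121 15.507 -2.891 -1.994
step 17 | q: -0.789 -0.512 -1.046 1.794 | w: -3.221 1.829 -2.076 2.320 | tcp: -0.435 0.255 0.677 | tau: 29.288 15.173 -2.627 -2.153
step 18 | q: -0.836 -0.484 -1.076 1.828 | w: -3.124 1.878 -2.024 2.177 | tcp: -0.454 0.248 0.655 | tau: 29.306 14.818 -2.363 -2.302
step 19 | q: -0.882 -0.456 -1.106 1.859 | w: -3.024 1.914 -1.977 2.046 | tcp: -0.471 0.241 0.633 | tau: 29.204 14.449 -2.103 -2.438
step 20 | q: -0.927 -0.427 -1.136 1.889 | w: -2.922 1.937 -1.936 1.926 | tcp: -0.487 0.234 0.611 | tau: 29.005 14.074 -1.850 -2.562
step 21 | q: -0.970 -0.398 -1.164 1.917 | w: -2.819 1.949 -1.898 1.817 | tcp: -0.501 0.226 0.591 | tau: 28.727 13.698 -1.604 -2.672
step 22 | q: -1.011 -0.369 -1.192 1.944 | w: -2.715 1.951 -1.862 1.717 | tcp: -0.514 0.219 0.571 | tau: 28.387 13.325 -1.366 -2.769
step 23 | q: -1.051 -0.339 -1.220 1.969 | w: -2.611 1.944 -1.829 1.625 | tcp: -0.525 0.212 0.552 | tau: 27.998 12.957 -1.139 -2.852
step 24 | q: -1.090 -0.310 -1.247 1.992 | w: -2.508 1.930 -1.798 1.541 | tcp: -0.536 0.204 0.533 | tau: 27.571 12.598 -0.921 -2.923
step 25 | q: -1.127 -0.281 -1.274 2.015 | w: -2.405 1.909 -1.768 1.464 | tcp: -0.545 0.197 0.515 | tau: 27.115 12.249 -0.714 -2.981
step 26 | q: -1.162 -0.253 -1.300 2.036 | w: -2.303 1.882 -1.739 1.394 | tcp: -0.553 0.190 0.498 | tau: 26.639 11.911 -0.518 -3.027
step 27 | q: -1.196 -0.225 -1.326 2.057 | w: -2.203 1.850 -1.711 1.329 | tcp: -0.559 0.183 0.482 | tau: 26.151 11.584 -0.333 -3.062
step 28 | q: -1.228 -0.198 -1.351 2.076 | w: -2.104 1.815 -1.684 1.269 | tcp: -0.565 0.177 0.467 | tau: 25.656 11.269 -0.158 -3.086
step 29 | q: -1.259 -0.171 -1.376 2.095 | w: -2.007 1.776 -1.657 1.213 | tcp: -0.571 0.171 0.452 | tau: 25.158 10.966 0.006 -3.101
step 30 | q: -1.288 -0.144 -1.401 2.112 | w: -1.912 1.734 -1.631 1.162 | tcp: -0.575 0.165 0.438 | tau: 24.663 10.675 0.160 -3.106
step 31 | q: -1.316 -0.119 -1.425 2.129 | w: -1.819 1.690 -1.606 1.114 | tcp: -0.579 0.159 0.425 | tau: 24.172 10.397 0.304 -3.103
step 32 | q: -1.343 -0.094 -1.449 2.146 | w: -1.729 1.645 -1.581 1.070 | tcp: -0.582 0.153 0.412 | tau: 23.690 10.130 0.439 -3.093
step 33 | q: -1.368 -0.069 -1.473 2.162 | w: -1.641 1.599 -1.558 1.028 | tcp: -0.585 0.148 0.400 | tau: 23.217 9.874 0.564 -3.076
step 34 | q: -1.392 -0.046 -1.496 2.177 | w: -1.556 1.551 -1.535 0.988 | tcp: -0.587 0.143 0.389 | tau: 22.755 9.628 0.681 -3.052
step 35 | q: -1.415 -0.023 -1.519 2.191 | w: -1.475 1.504 -1.513 0.950 | tcp: -0.589 0.138 0.378 | tau: 22.305 9.391 0.789 -3.023
step 36 | q: -1.436 -0.001 -1.541 2.205 | w: -1.396 1.456 -1.493 0.914 | tcp: -0.590 0.133 0.368 | tau: 21.865 9.164 0.890 -2.989
step 37 | q: -1.457 0.021 -1.563 2.219 | w: -1.321 1.409 -1.475 0.879 | tcp: -0.592 0.129 0.359 | tau: 21.436 8.944 0.984 -2.951
step 38 | q: -1.476 0.042 -1.585 2.232 | w: -1.249 1.362 -1.458 0.844 | tcp: -0.592 0.125 0.350 | tau: 21.017 8.731 1.071 -2.909
step 39 | q: -1.494 0.062 -1.607 2.244 | w: -1.181 1.315 -1.442 0.810 | tcp: -0.593 0.121 0.341 | tau: 20.606 8.523 1.152 -2.863
step 40 | q: -1.512 0.081 -1.629 2.256 | w: -1.117 1.269 -1.429 0.776 | tcp: -0.593 0.117 0.333 | tau: 20.202 8.319 1.227 -2.815
step 41 | q: -1.528 0.100 -1.650 2.267 | w: -1.056 1.224 -1.417 0.741 | tcp: -0.594 0.114 0.326 | tau: 19.804 8.119 1.298 -2.764
step 42 | q: -1.543 0.118 -1.671 2.278 | w: -1.000 1.180 -1.408 0.705 | tcp: -0.594 0.110 0.318 | tau: 19.411 7.921 1.365 -2.711
step 43 | q: -1.558 0.135 -1.692 2.288 | w: -0.949 1.136 -1.399 0.667 | tcp: -0.593 0.107 0.312


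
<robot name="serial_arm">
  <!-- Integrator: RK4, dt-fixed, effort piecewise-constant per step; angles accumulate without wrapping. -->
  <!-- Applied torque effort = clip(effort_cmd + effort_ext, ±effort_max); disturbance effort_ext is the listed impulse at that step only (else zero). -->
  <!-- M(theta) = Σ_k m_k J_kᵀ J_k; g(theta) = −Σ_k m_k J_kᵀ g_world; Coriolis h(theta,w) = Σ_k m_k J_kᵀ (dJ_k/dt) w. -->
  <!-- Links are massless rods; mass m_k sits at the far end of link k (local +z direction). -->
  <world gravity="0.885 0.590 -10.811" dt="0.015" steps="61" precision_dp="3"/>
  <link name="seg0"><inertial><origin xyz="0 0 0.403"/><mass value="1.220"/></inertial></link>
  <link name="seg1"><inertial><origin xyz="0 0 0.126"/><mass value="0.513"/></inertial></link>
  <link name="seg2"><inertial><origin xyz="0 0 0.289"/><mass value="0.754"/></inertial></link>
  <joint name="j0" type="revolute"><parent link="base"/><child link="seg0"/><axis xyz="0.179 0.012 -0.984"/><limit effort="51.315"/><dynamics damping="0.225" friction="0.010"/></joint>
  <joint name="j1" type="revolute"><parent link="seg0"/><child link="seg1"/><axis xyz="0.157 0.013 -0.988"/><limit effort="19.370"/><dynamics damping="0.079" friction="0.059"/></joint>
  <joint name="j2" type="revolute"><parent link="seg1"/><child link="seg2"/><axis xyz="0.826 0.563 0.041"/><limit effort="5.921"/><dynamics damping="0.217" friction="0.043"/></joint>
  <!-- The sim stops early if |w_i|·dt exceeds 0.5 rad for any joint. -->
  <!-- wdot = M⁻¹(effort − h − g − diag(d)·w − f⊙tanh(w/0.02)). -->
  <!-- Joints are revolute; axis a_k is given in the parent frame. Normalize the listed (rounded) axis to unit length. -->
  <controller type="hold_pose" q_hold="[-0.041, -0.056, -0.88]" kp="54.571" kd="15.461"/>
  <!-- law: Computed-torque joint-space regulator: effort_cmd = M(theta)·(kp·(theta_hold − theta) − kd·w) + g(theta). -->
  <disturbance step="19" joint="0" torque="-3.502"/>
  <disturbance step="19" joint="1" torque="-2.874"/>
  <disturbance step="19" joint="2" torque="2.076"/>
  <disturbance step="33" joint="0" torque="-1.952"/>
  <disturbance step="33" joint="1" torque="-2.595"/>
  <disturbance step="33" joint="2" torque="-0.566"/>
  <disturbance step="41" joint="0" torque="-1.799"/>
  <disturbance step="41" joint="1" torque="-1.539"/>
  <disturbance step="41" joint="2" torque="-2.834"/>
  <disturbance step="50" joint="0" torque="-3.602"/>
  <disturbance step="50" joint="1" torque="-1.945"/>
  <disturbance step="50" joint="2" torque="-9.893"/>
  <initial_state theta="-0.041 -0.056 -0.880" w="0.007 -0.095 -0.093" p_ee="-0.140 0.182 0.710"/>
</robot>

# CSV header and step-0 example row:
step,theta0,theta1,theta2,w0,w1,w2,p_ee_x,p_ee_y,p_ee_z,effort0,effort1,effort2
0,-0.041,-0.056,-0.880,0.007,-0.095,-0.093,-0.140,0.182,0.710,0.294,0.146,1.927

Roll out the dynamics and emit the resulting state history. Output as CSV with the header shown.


step,theta0,theta1,theta2,w0,w1,w2,p_ee_x,p_ee_y,p_ee_z,effort0,effort1,effort2
1,-0.041,-0.057,-0.881,-0.042,-0.015,-0.052,-0.140,0.182,0.710,0.278,0.124,1.896
2,-0.042,-0.057,-0.882,-0.028,-0.014,-0.029,-0.140,0.182,0.710,0.264,0.115,1.872
3,-0.043,-0.057,-0.882,-0.017,-0.012,-0.013,-0.141,0.182,0.710,0.254,0.108,1.856
4,-0.043,-0.057,-0.882,-0.009,-0.009,-0.006,-0.141,0.182,0.710,0.246,0.103,1.846
5,-0.043,-0.057,-0.882,-0.002,-0.007,-0.003,-0.141,0.182,0.710,0.241,0.098,1.841
6,-0.043,-0.056,-0.882,0.002,-0.005,-0.001,-0.141,0.182,0.710,0.237,0.095,1.838
7,-0.044,-0.056,-0.882,0.005,-0.004,-0.000,-0.141,0.182,0.710,0.235,0.093,1.836
8,-0.044,-0.056,-0.882,0.008,-0.004,0.000,-0.141,0.182,0.710,0.233,0.092,1.835
9,-0.044,-0.056,-0.882,0.009,-0.004,0.000,-0.141,0.182,0.710,0.232,0.091,1.834
10,-0.044,-0.056,-0.882,0.010,-0.004,0.001,-0.141,0.182,0.710,0.231,0.091,1.833
11,-0.044,-0.056,-0.882,0.010,-0.004,0.001,-0.141,0.182,0.710,0.231,0.090,1.833
12,-0.044,-0.056,-0.882,0.011,-0.003,0.001,-0.141,0.182,0.710,0.230,0.090,1.833
13,-0.044,-0.056,-0.882,0.011,-0.004,0.001,-0.141,0.182,0.710,0.230,0.089,1.832
14,-0.044,-0.056,-0.882,0.011,-0.004,0.001,-0.140,0.182,0.710,0.230,0.089,1.832
15,-0.044,-0.055,-0.882,0.011,-0.004,0.001,-0.140,0.182,0.710,0.230,0.089,1.832
16,-0.044,-0.055,-0.882,0.010,-0.004,0.001,-0.140,0.182,0.710,0.230,0.089,1.832
17,-0.044,-0.055,-0.882,0.010,-0.004,0.001,-0.140,0.182,0.710,0.230,0.089,1.831
18,-0.044,-0.055,-0.882,0.010,-0.004,0.001,-0.140,0.182,0.710,0.229,0.089,1.831
19,-0.044,-0.055,-0.882,0.010,-0.004,0.000,-0.140,0.182,0.710,-3.273,-2.785,3.907
20,-0.057,-0.056,-0.874,-1.689,-0.209,1.036,-0.142,0.181,0.711,1.014,0.761,1.368
21,-0.076,-0.061,-0.861,-0.947,-0.397,0.653,-0.145,0.178,0.713,0.794,0.607,1.503
22,-0.087,-0.067,-0.853,-0.538,-0.381,0.403,-0.147,0.176,0.714,0.642,0.480,1.593
23,-0.094,-0.072,-0.848,-0.307,-0.287,0.236,-0.149,0.175,0.715,0.535,0.379,1.653
24,-0.097,-0.075,-0.846,-0.174,-0.175,0.123,-0.150,0.174,0.715,0.457,0.298,1.696
25,-0.099,-0.077,-0.844,-0.094,-0.071,0.046,-0.150,0.174,0.716,0.399,0.235,1.726
26,-0.100,-0.078,-0.844,-0.029,-0.007,-0.004,-0.150,0.174,0.716,0.355,0.191,1.744
27,-0.100,-0.078,-0.844,0.027,0.007,-0.025,-0.150,0.174,0.716,0.325,0.165,1.745
28,-0.100,-0.077,-0.845,0.063,0.009,-0.033,-0.150,0.174,0.715,0.306,0.151,1.743
29,-0.098,-0.077,-0.845,0.085,0.011,-0.037,-0.150,0.174,0.715,0.292,0.140,1.740
30,-0.097,-0.077,-0.846,0.099,0.013,-0.039,-0.150,0.174,0.715,0.281,0.132,1.738
31,-0.096,-0.077,-0.847,0.107,0.014,-0.039,-0.150,0.174,0.715,0.274,0.127,1.736
32,-0.094,-0.077,-0.847,0.111,0.014,-0.038,-0.149,0.174,0.715,0.268,0.122,1.735
33,-0.092,-0.076,-0.848,0.113,0.015,-0.038,-0.149,0.175,0.715,-1.689,-2.476,1.168
34,-0.089,-0.087,-0.848,0.280,-1.391,0.001,-0.150,0.174,0.715,0.728,0.701,1.875
35,-0.087,-0.103,-0.848,0.042,-0.791,-0.004,-0.153,0.172,0.714,0.636,0.544,1.866
36,-0.087,-0.112,-0.848,-0.044,-0.421,-0.015,-0.154,0.171,0.714,0.551,0.424,1.849
37,-0.088,-0.117,-0.848,-0.063,-0.182,-0.024,-0.155,0.171,0.714,0.476,0.332,1.830
38,-0.089,-0.118,-0.849,-0.056,-0.022,-0.031,-0.156,0.171,0.714,0.416,0.261,1.813
39,-0.089,-0.118,-0.849,0.004,0.022,-0.039,-0.156,0.171,0.714,0.369,0.219,1.798
40,-0.089,-0.118,-0.850,0.057,0.028,-0.041,-0.156,0.171,0.714,0.338,0.195,1.785
41,-0.088,-0.117,-0.851,0.092,0.030,-0.040,-0.155,0.171,0.713,-1.484,-1.361,-1.060
42,-0.087,-0.120,-0.855,-0.042,-0.356,-0.586,-0.156,0.171,0.712,0.722,0.506,2.433
43,-0.088,-0.123,-0.863,-0.083,-0.119,-0.425,-0.158,0.172,0.711,0.617,0.401,2.290
44,-0.089,-0.124,-0.868,-0.062,0.005,-0.308,-0.159,0.172,0.709,0.530,0.323,2.178
45,-0.090,-0.124,-0.872,0.016,0.017,-0.223,-0.160,0.173,0.708,0.461,0.276,2.090
46,-0.089,-0.123,-0.875,0.061,0.028,-0.154,-0.160,0.173,0.708,0.412,0.242,2.021
47,-0.088,-0.123,-0.877,0.093,0.036,-0.102,-0.160,0.174,0.707,0.374,0.216,1.966
48,-0.086,-0.122,-0.878,0.115,0.043,-0.061,-0.160,0.174,0.707,0.344,0.195,1.923
49,-0.085,-0.122,-0.879,0.129,0.049,-0.031,-0.159,0.174,0.707,0.321,0.178,1.890
50,-0.083,-0.121,-0.879,0.139,0.053,-0.012,-0.159,0.174,0.707,-3.300,-1.780,-5.921
51,-0.086,-0.118,-0.892,-0.588,0.293,-1.622,-0.161,0.176,0.704,1.126,0.623,3.675
52,-0.093,-0.115,-0.912,-0.299,0.124,-1.168,-0.164,0.179,0.699,0.930,0.535,3.279
53,-0.096,-0.114,-0.927,-0.117,0.037,-0.816,-0.166,0.181,0.696,0.778,0.459,2.970
54,-0.097,-0.114,-0.938,-0.020,0.023,-0.543,-0.167,0.182,0.693,0.660,0.389,2.728
55,-0.096,-0.113,-0.944,0.036,0.030,-0.335,-0.168,0.183,0.692,0.568,0.331,2.538
56,-0.096,-0.113,-0.948,0.081,0.031,-0.178,-0.168,0.183,0.691,0.497,0.286,2.390
57,-0.094,-0.112,-0.950,0.112,0.035,-0.061,-0.168,0.184,0.690,0.440,0.249,2.273
58,-0.092,-0.112,-0.950,0.138,0.038,0.019,-0.167,0.184,0.691,0.394,0.219,2.186
59,-0.090,-0.111,-0.949,0.164,0.039,0.061,-0.167,0.184,0.691,0.359,0.195,2.132
60,-0.087,-0.111,-0.948,0.179,0.042,0.091,-0.166,0.184,0.691,0.331,0.175,2.090
61,-0.085,-0.110,-0.947,0.188,0.046,0.112,-0.165,0.184,0.692,,,
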